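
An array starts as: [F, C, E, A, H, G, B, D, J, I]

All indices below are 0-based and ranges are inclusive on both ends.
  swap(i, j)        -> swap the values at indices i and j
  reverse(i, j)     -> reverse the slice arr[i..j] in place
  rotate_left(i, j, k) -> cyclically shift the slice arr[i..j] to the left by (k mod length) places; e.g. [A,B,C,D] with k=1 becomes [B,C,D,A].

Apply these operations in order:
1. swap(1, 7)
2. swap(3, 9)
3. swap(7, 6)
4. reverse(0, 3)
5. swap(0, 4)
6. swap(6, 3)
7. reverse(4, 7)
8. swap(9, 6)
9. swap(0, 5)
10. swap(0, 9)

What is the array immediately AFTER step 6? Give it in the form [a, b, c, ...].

Answer: [H, E, D, C, I, G, F, B, J, A]

Derivation:
After 1 (swap(1, 7)): [F, D, E, A, H, G, B, C, J, I]
After 2 (swap(3, 9)): [F, D, E, I, H, G, B, C, J, A]
After 3 (swap(7, 6)): [F, D, E, I, H, G, C, B, J, A]
After 4 (reverse(0, 3)): [I, E, D, F, H, G, C, B, J, A]
After 5 (swap(0, 4)): [H, E, D, F, I, G, C, B, J, A]
After 6 (swap(6, 3)): [H, E, D, C, I, G, F, B, J, A]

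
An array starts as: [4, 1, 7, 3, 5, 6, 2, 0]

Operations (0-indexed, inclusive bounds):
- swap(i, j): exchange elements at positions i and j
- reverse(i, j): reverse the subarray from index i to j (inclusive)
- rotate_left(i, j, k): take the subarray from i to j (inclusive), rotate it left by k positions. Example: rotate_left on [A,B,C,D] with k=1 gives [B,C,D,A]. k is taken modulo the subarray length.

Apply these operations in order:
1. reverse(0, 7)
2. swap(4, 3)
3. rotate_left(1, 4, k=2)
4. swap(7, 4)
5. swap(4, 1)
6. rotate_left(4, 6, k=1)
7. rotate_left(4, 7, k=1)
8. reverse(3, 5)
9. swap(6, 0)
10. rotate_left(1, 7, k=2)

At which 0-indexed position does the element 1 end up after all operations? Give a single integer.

After 1 (reverse(0, 7)): [0, 2, 6, 5, 3, 7, 1, 4]
After 2 (swap(4, 3)): [0, 2, 6, 3, 5, 7, 1, 4]
After 3 (rotate_left(1, 4, k=2)): [0, 3, 5, 2, 6, 7, 1, 4]
After 4 (swap(7, 4)): [0, 3, 5, 2, 4, 7, 1, 6]
After 5 (swap(4, 1)): [0, 4, 5, 2, 3, 7, 1, 6]
After 6 (rotate_left(4, 6, k=1)): [0, 4, 5, 2, 7, 1, 3, 6]
After 7 (rotate_left(4, 7, k=1)): [0, 4, 5, 2, 1, 3, 6, 7]
After 8 (reverse(3, 5)): [0, 4, 5, 3, 1, 2, 6, 7]
After 9 (swap(6, 0)): [6, 4, 5, 3, 1, 2, 0, 7]
After 10 (rotate_left(1, 7, k=2)): [6, 3, 1, 2, 0, 7, 4, 5]

Answer: 2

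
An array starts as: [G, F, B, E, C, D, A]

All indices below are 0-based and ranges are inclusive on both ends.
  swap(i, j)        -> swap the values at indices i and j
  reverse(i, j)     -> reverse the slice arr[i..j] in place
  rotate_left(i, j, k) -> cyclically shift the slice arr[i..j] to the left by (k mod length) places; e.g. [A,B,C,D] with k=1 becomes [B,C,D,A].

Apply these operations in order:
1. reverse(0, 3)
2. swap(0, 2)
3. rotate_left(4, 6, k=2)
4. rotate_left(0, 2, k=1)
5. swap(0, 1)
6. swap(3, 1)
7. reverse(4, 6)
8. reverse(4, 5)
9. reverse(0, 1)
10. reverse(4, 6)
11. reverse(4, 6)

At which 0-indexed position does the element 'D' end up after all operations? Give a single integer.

Answer: 5

Derivation:
After 1 (reverse(0, 3)): [E, B, F, G, C, D, A]
After 2 (swap(0, 2)): [F, B, E, G, C, D, A]
After 3 (rotate_left(4, 6, k=2)): [F, B, E, G, A, C, D]
After 4 (rotate_left(0, 2, k=1)): [B, E, F, G, A, C, D]
After 5 (swap(0, 1)): [E, B, F, G, A, C, D]
After 6 (swap(3, 1)): [E, G, F, B, A, C, D]
After 7 (reverse(4, 6)): [E, G, F, B, D, C, A]
After 8 (reverse(4, 5)): [E, G, F, B, C, D, A]
After 9 (reverse(0, 1)): [G, E, F, B, C, D, A]
After 10 (reverse(4, 6)): [G, E, F, B, A, D, C]
After 11 (reverse(4, 6)): [G, E, F, B, C, D, A]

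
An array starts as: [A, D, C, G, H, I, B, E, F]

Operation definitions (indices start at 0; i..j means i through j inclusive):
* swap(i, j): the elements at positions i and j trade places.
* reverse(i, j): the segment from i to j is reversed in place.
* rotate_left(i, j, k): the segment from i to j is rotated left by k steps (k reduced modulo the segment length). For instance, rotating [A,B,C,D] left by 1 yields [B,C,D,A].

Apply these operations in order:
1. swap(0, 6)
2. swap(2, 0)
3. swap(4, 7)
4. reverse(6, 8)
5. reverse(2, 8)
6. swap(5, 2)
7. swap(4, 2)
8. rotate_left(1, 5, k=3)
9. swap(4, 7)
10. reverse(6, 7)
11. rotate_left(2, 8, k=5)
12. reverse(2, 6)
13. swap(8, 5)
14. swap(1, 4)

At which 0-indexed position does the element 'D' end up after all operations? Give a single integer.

After 1 (swap(0, 6)): [B, D, C, G, H, I, A, E, F]
After 2 (swap(2, 0)): [C, D, B, G, H, I, A, E, F]
After 3 (swap(4, 7)): [C, D, B, G, E, I, A, H, F]
After 4 (reverse(6, 8)): [C, D, B, G, E, I, F, H, A]
After 5 (reverse(2, 8)): [C, D, A, H, F, I, E, G, B]
After 6 (swap(5, 2)): [C, D, I, H, F, A, E, G, B]
After 7 (swap(4, 2)): [C, D, F, H, I, A, E, G, B]
After 8 (rotate_left(1, 5, k=3)): [C, I, A, D, F, H, E, G, B]
After 9 (swap(4, 7)): [C, I, A, D, G, H, E, F, B]
After 10 (reverse(6, 7)): [C, I, A, D, G, H, F, E, B]
After 11 (rotate_left(2, 8, k=5)): [C, I, E, B, A, D, G, H, F]
After 12 (reverse(2, 6)): [C, I, G, D, A, B, E, H, F]
After 13 (swap(8, 5)): [C, I, G, D, A, F, E, H, B]
After 14 (swap(1, 4)): [C, A, G, D, I, F, E, H, B]

Answer: 3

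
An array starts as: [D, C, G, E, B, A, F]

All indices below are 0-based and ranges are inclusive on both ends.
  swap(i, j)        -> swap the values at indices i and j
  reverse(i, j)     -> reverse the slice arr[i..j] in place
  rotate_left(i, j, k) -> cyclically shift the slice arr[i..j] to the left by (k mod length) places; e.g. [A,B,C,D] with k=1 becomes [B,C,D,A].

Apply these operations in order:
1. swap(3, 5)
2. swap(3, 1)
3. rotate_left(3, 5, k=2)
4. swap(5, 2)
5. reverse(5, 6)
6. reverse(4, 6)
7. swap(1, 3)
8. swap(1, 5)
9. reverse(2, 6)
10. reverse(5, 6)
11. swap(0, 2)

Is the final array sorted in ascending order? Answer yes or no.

Answer: no

Derivation:
After 1 (swap(3, 5)): [D, C, G, A, B, E, F]
After 2 (swap(3, 1)): [D, A, G, C, B, E, F]
After 3 (rotate_left(3, 5, k=2)): [D, A, G, E, C, B, F]
After 4 (swap(5, 2)): [D, A, B, E, C, G, F]
After 5 (reverse(5, 6)): [D, A, B, E, C, F, G]
After 6 (reverse(4, 6)): [D, A, B, E, G, F, C]
After 7 (swap(1, 3)): [D, E, B, A, G, F, C]
After 8 (swap(1, 5)): [D, F, B, A, G, E, C]
After 9 (reverse(2, 6)): [D, F, C, E, G, A, B]
After 10 (reverse(5, 6)): [D, F, C, E, G, B, A]
After 11 (swap(0, 2)): [C, F, D, E, G, B, A]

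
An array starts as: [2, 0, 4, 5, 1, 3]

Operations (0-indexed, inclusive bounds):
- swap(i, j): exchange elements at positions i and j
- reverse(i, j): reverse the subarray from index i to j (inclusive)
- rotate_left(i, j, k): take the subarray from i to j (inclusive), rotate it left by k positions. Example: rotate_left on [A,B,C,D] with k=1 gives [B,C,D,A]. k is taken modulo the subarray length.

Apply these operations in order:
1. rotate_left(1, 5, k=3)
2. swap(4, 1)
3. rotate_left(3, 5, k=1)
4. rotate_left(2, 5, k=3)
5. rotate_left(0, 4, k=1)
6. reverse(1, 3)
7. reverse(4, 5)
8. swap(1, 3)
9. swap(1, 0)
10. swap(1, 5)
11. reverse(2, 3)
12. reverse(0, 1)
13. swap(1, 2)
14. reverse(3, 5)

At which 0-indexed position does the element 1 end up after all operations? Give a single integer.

After 1 (rotate_left(1, 5, k=3)): [2, 1, 3, 0, 4, 5]
After 2 (swap(4, 1)): [2, 4, 3, 0, 1, 5]
After 3 (rotate_left(3, 5, k=1)): [2, 4, 3, 1, 5, 0]
After 4 (rotate_left(2, 5, k=3)): [2, 4, 0, 3, 1, 5]
After 5 (rotate_left(0, 4, k=1)): [4, 0, 3, 1, 2, 5]
After 6 (reverse(1, 3)): [4, 1, 3, 0, 2, 5]
After 7 (reverse(4, 5)): [4, 1, 3, 0, 5, 2]
After 8 (swap(1, 3)): [4, 0, 3, 1, 5, 2]
After 9 (swap(1, 0)): [0, 4, 3, 1, 5, 2]
After 10 (swap(1, 5)): [0, 2, 3, 1, 5, 4]
After 11 (reverse(2, 3)): [0, 2, 1, 3, 5, 4]
After 12 (reverse(0, 1)): [2, 0, 1, 3, 5, 4]
After 13 (swap(1, 2)): [2, 1, 0, 3, 5, 4]
After 14 (reverse(3, 5)): [2, 1, 0, 4, 5, 3]

Answer: 1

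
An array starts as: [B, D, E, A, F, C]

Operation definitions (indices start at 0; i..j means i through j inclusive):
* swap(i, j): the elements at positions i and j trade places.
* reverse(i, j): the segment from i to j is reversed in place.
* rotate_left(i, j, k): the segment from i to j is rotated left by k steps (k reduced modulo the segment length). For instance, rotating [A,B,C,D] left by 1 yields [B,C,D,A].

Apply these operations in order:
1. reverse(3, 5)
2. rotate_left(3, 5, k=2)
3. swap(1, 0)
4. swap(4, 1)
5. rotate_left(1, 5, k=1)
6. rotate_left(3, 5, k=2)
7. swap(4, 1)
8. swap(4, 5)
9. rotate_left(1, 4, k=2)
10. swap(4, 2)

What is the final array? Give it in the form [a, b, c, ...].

After 1 (reverse(3, 5)): [B, D, E, C, F, A]
After 2 (rotate_left(3, 5, k=2)): [B, D, E, A, C, F]
After 3 (swap(1, 0)): [D, B, E, A, C, F]
After 4 (swap(4, 1)): [D, C, E, A, B, F]
After 5 (rotate_left(1, 5, k=1)): [D, E, A, B, F, C]
After 6 (rotate_left(3, 5, k=2)): [D, E, A, C, B, F]
After 7 (swap(4, 1)): [D, B, A, C, E, F]
After 8 (swap(4, 5)): [D, B, A, C, F, E]
After 9 (rotate_left(1, 4, k=2)): [D, C, F, B, A, E]
After 10 (swap(4, 2)): [D, C, A, B, F, E]

Answer: [D, C, A, B, F, E]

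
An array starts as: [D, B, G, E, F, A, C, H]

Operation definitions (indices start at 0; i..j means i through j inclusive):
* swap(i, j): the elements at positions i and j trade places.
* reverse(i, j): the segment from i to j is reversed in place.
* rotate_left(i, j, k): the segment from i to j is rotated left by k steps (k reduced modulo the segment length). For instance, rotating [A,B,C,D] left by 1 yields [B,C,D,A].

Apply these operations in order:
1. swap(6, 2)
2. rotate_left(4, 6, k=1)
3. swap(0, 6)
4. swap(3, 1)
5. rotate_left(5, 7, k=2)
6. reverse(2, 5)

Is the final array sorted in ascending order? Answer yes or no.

After 1 (swap(6, 2)): [D, B, C, E, F, A, G, H]
After 2 (rotate_left(4, 6, k=1)): [D, B, C, E, A, G, F, H]
After 3 (swap(0, 6)): [F, B, C, E, A, G, D, H]
After 4 (swap(3, 1)): [F, E, C, B, A, G, D, H]
After 5 (rotate_left(5, 7, k=2)): [F, E, C, B, A, H, G, D]
After 6 (reverse(2, 5)): [F, E, H, A, B, C, G, D]

Answer: no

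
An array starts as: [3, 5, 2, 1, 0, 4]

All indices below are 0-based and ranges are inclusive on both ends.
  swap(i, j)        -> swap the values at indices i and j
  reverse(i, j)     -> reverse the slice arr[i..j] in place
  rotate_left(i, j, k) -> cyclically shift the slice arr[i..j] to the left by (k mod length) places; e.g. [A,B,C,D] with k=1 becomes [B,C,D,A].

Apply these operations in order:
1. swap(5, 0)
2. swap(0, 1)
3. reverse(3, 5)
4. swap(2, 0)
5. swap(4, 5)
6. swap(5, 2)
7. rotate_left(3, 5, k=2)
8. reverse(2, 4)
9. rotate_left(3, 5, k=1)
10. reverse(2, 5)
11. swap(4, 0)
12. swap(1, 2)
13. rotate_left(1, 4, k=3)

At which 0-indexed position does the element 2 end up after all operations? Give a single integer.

After 1 (swap(5, 0)): [4, 5, 2, 1, 0, 3]
After 2 (swap(0, 1)): [5, 4, 2, 1, 0, 3]
After 3 (reverse(3, 5)): [5, 4, 2, 3, 0, 1]
After 4 (swap(2, 0)): [2, 4, 5, 3, 0, 1]
After 5 (swap(4, 5)): [2, 4, 5, 3, 1, 0]
After 6 (swap(5, 2)): [2, 4, 0, 3, 1, 5]
After 7 (rotate_left(3, 5, k=2)): [2, 4, 0, 5, 3, 1]
After 8 (reverse(2, 4)): [2, 4, 3, 5, 0, 1]
After 9 (rotate_left(3, 5, k=1)): [2, 4, 3, 0, 1, 5]
After 10 (reverse(2, 5)): [2, 4, 5, 1, 0, 3]
After 11 (swap(4, 0)): [0, 4, 5, 1, 2, 3]
After 12 (swap(1, 2)): [0, 5, 4, 1, 2, 3]
After 13 (rotate_left(1, 4, k=3)): [0, 2, 5, 4, 1, 3]

Answer: 1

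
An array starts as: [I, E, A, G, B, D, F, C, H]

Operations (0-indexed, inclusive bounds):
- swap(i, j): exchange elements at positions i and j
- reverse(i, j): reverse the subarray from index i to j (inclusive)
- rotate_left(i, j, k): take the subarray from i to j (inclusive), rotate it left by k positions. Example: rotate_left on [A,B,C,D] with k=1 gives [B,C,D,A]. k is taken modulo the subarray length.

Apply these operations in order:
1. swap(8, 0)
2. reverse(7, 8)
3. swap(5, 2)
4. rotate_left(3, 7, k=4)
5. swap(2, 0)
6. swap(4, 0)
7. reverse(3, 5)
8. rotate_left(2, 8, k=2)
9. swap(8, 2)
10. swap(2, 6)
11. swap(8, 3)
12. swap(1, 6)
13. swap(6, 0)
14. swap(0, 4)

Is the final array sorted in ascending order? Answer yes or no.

After 1 (swap(8, 0)): [H, E, A, G, B, D, F, C, I]
After 2 (reverse(7, 8)): [H, E, A, G, B, D, F, I, C]
After 3 (swap(5, 2)): [H, E, D, G, B, A, F, I, C]
After 4 (rotate_left(3, 7, k=4)): [H, E, D, I, G, B, A, F, C]
After 5 (swap(2, 0)): [D, E, H, I, G, B, A, F, C]
After 6 (swap(4, 0)): [G, E, H, I, D, B, A, F, C]
After 7 (reverse(3, 5)): [G, E, H, B, D, I, A, F, C]
After 8 (rotate_left(2, 8, k=2)): [G, E, D, I, A, F, C, H, B]
After 9 (swap(8, 2)): [G, E, B, I, A, F, C, H, D]
After 10 (swap(2, 6)): [G, E, C, I, A, F, B, H, D]
After 11 (swap(8, 3)): [G, E, C, D, A, F, B, H, I]
After 12 (swap(1, 6)): [G, B, C, D, A, F, E, H, I]
After 13 (swap(6, 0)): [E, B, C, D, A, F, G, H, I]
After 14 (swap(0, 4)): [A, B, C, D, E, F, G, H, I]

Answer: yes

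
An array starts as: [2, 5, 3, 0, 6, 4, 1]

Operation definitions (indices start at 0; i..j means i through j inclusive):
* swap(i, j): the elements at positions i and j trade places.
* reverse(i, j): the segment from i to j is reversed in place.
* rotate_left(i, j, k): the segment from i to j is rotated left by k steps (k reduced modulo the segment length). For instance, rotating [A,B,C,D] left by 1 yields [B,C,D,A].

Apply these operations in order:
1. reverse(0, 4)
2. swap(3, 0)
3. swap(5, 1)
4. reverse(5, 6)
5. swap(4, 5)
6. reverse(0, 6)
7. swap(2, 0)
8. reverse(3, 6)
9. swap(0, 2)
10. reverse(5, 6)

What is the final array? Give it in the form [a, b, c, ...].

Answer: [0, 2, 1, 5, 4, 6, 3]

Derivation:
After 1 (reverse(0, 4)): [6, 0, 3, 5, 2, 4, 1]
After 2 (swap(3, 0)): [5, 0, 3, 6, 2, 4, 1]
After 3 (swap(5, 1)): [5, 4, 3, 6, 2, 0, 1]
After 4 (reverse(5, 6)): [5, 4, 3, 6, 2, 1, 0]
After 5 (swap(4, 5)): [5, 4, 3, 6, 1, 2, 0]
After 6 (reverse(0, 6)): [0, 2, 1, 6, 3, 4, 5]
After 7 (swap(2, 0)): [1, 2, 0, 6, 3, 4, 5]
After 8 (reverse(3, 6)): [1, 2, 0, 5, 4, 3, 6]
After 9 (swap(0, 2)): [0, 2, 1, 5, 4, 3, 6]
After 10 (reverse(5, 6)): [0, 2, 1, 5, 4, 6, 3]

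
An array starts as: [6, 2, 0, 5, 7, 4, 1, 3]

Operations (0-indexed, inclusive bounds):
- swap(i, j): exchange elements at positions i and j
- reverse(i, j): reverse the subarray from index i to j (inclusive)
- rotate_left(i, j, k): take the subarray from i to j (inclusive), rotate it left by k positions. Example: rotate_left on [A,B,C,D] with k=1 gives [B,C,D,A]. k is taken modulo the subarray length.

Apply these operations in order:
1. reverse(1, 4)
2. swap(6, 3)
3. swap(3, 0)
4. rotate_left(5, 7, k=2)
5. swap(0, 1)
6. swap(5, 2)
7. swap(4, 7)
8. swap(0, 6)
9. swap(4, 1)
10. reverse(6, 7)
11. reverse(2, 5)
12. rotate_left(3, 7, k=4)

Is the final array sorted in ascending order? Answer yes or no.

Answer: no

Derivation:
After 1 (reverse(1, 4)): [6, 7, 5, 0, 2, 4, 1, 3]
After 2 (swap(6, 3)): [6, 7, 5, 1, 2, 4, 0, 3]
After 3 (swap(3, 0)): [1, 7, 5, 6, 2, 4, 0, 3]
After 4 (rotate_left(5, 7, k=2)): [1, 7, 5, 6, 2, 3, 4, 0]
After 5 (swap(0, 1)): [7, 1, 5, 6, 2, 3, 4, 0]
After 6 (swap(5, 2)): [7, 1, 3, 6, 2, 5, 4, 0]
After 7 (swap(4, 7)): [7, 1, 3, 6, 0, 5, 4, 2]
After 8 (swap(0, 6)): [4, 1, 3, 6, 0, 5, 7, 2]
After 9 (swap(4, 1)): [4, 0, 3, 6, 1, 5, 7, 2]
After 10 (reverse(6, 7)): [4, 0, 3, 6, 1, 5, 2, 7]
After 11 (reverse(2, 5)): [4, 0, 5, 1, 6, 3, 2, 7]
After 12 (rotate_left(3, 7, k=4)): [4, 0, 5, 7, 1, 6, 3, 2]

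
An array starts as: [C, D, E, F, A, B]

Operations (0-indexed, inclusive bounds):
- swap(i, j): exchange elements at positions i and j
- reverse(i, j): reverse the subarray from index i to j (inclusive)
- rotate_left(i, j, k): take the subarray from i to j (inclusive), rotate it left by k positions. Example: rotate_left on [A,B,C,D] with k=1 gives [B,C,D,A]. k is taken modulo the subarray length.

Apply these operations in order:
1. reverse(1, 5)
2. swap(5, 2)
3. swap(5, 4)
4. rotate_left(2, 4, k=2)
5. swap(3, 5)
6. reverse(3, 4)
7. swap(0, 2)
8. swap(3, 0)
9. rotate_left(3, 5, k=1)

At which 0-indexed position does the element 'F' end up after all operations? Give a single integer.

Answer: 0

Derivation:
After 1 (reverse(1, 5)): [C, B, A, F, E, D]
After 2 (swap(5, 2)): [C, B, D, F, E, A]
After 3 (swap(5, 4)): [C, B, D, F, A, E]
After 4 (rotate_left(2, 4, k=2)): [C, B, A, D, F, E]
After 5 (swap(3, 5)): [C, B, A, E, F, D]
After 6 (reverse(3, 4)): [C, B, A, F, E, D]
After 7 (swap(0, 2)): [A, B, C, F, E, D]
After 8 (swap(3, 0)): [F, B, C, A, E, D]
After 9 (rotate_left(3, 5, k=1)): [F, B, C, E, D, A]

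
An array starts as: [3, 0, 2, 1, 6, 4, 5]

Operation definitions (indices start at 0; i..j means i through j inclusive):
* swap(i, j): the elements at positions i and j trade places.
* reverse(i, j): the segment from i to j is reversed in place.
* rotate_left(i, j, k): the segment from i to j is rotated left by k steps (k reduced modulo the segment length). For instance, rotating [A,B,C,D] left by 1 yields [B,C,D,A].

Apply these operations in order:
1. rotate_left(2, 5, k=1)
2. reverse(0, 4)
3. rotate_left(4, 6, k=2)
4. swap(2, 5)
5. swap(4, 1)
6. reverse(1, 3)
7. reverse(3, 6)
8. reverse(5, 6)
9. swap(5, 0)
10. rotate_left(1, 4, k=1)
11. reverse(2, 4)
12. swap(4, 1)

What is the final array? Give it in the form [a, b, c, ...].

After 1 (rotate_left(2, 5, k=1)): [3, 0, 1, 6, 4, 2, 5]
After 2 (reverse(0, 4)): [4, 6, 1, 0, 3, 2, 5]
After 3 (rotate_left(4, 6, k=2)): [4, 6, 1, 0, 5, 3, 2]
After 4 (swap(2, 5)): [4, 6, 3, 0, 5, 1, 2]
After 5 (swap(4, 1)): [4, 5, 3, 0, 6, 1, 2]
After 6 (reverse(1, 3)): [4, 0, 3, 5, 6, 1, 2]
After 7 (reverse(3, 6)): [4, 0, 3, 2, 1, 6, 5]
After 8 (reverse(5, 6)): [4, 0, 3, 2, 1, 5, 6]
After 9 (swap(5, 0)): [5, 0, 3, 2, 1, 4, 6]
After 10 (rotate_left(1, 4, k=1)): [5, 3, 2, 1, 0, 4, 6]
After 11 (reverse(2, 4)): [5, 3, 0, 1, 2, 4, 6]
After 12 (swap(4, 1)): [5, 2, 0, 1, 3, 4, 6]

Answer: [5, 2, 0, 1, 3, 4, 6]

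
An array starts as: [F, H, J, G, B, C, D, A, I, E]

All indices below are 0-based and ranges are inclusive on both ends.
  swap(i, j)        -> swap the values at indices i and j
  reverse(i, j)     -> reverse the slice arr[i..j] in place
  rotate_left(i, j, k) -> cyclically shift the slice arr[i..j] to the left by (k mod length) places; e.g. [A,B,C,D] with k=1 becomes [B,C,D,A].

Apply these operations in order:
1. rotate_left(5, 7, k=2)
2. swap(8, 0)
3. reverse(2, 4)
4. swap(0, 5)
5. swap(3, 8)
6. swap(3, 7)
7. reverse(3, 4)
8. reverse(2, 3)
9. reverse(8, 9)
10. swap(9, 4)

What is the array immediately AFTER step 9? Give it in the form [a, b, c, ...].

After 1 (rotate_left(5, 7, k=2)): [F, H, J, G, B, A, C, D, I, E]
After 2 (swap(8, 0)): [I, H, J, G, B, A, C, D, F, E]
After 3 (reverse(2, 4)): [I, H, B, G, J, A, C, D, F, E]
After 4 (swap(0, 5)): [A, H, B, G, J, I, C, D, F, E]
After 5 (swap(3, 8)): [A, H, B, F, J, I, C, D, G, E]
After 6 (swap(3, 7)): [A, H, B, D, J, I, C, F, G, E]
After 7 (reverse(3, 4)): [A, H, B, J, D, I, C, F, G, E]
After 8 (reverse(2, 3)): [A, H, J, B, D, I, C, F, G, E]
After 9 (reverse(8, 9)): [A, H, J, B, D, I, C, F, E, G]

Answer: [A, H, J, B, D, I, C, F, E, G]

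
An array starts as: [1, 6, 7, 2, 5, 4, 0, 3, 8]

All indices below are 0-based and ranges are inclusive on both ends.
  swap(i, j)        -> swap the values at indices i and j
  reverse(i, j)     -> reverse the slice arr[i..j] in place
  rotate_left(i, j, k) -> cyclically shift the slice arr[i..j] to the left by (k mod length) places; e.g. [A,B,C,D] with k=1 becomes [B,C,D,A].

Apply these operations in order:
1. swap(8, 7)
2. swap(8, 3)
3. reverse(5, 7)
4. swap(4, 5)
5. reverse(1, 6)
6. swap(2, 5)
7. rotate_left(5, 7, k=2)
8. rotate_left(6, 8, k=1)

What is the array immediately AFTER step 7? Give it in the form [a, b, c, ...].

After 1 (swap(8, 7)): [1, 6, 7, 2, 5, 4, 0, 8, 3]
After 2 (swap(8, 3)): [1, 6, 7, 3, 5, 4, 0, 8, 2]
After 3 (reverse(5, 7)): [1, 6, 7, 3, 5, 8, 0, 4, 2]
After 4 (swap(4, 5)): [1, 6, 7, 3, 8, 5, 0, 4, 2]
After 5 (reverse(1, 6)): [1, 0, 5, 8, 3, 7, 6, 4, 2]
After 6 (swap(2, 5)): [1, 0, 7, 8, 3, 5, 6, 4, 2]
After 7 (rotate_left(5, 7, k=2)): [1, 0, 7, 8, 3, 4, 5, 6, 2]

Answer: [1, 0, 7, 8, 3, 4, 5, 6, 2]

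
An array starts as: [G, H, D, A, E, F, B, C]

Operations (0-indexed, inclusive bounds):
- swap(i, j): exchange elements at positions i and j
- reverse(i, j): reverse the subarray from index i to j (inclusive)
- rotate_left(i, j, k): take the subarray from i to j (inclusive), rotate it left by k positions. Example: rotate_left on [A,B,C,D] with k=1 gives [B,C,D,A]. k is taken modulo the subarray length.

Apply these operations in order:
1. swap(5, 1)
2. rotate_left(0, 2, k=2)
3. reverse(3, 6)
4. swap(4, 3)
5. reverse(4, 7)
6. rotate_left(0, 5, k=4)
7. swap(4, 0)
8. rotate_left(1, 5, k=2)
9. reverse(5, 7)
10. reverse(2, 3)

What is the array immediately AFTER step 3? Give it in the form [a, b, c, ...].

After 1 (swap(5, 1)): [G, F, D, A, E, H, B, C]
After 2 (rotate_left(0, 2, k=2)): [D, G, F, A, E, H, B, C]
After 3 (reverse(3, 6)): [D, G, F, B, H, E, A, C]

Answer: [D, G, F, B, H, E, A, C]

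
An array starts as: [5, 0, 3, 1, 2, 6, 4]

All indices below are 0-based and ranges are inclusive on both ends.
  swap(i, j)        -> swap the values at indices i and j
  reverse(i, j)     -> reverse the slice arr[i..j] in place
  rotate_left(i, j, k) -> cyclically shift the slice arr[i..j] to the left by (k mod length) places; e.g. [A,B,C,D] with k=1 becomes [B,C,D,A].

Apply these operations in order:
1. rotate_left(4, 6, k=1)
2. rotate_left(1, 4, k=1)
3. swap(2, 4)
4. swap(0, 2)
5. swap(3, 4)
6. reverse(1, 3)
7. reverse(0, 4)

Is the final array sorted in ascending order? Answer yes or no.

After 1 (rotate_left(4, 6, k=1)): [5, 0, 3, 1, 6, 4, 2]
After 2 (rotate_left(1, 4, k=1)): [5, 3, 1, 6, 0, 4, 2]
After 3 (swap(2, 4)): [5, 3, 0, 6, 1, 4, 2]
After 4 (swap(0, 2)): [0, 3, 5, 6, 1, 4, 2]
After 5 (swap(3, 4)): [0, 3, 5, 1, 6, 4, 2]
After 6 (reverse(1, 3)): [0, 1, 5, 3, 6, 4, 2]
After 7 (reverse(0, 4)): [6, 3, 5, 1, 0, 4, 2]

Answer: no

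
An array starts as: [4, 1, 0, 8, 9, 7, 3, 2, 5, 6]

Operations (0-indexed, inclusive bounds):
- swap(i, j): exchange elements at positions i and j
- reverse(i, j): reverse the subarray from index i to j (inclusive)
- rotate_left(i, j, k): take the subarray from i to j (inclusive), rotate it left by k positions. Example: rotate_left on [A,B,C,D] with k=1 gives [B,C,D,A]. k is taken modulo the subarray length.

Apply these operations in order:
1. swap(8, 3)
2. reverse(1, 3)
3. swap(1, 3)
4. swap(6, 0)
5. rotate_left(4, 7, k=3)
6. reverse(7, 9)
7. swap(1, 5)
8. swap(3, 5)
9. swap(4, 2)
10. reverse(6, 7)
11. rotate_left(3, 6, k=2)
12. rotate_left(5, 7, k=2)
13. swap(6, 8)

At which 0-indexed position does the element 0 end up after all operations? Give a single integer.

Answer: 7

Derivation:
After 1 (swap(8, 3)): [4, 1, 0, 5, 9, 7, 3, 2, 8, 6]
After 2 (reverse(1, 3)): [4, 5, 0, 1, 9, 7, 3, 2, 8, 6]
After 3 (swap(1, 3)): [4, 1, 0, 5, 9, 7, 3, 2, 8, 6]
After 4 (swap(6, 0)): [3, 1, 0, 5, 9, 7, 4, 2, 8, 6]
After 5 (rotate_left(4, 7, k=3)): [3, 1, 0, 5, 2, 9, 7, 4, 8, 6]
After 6 (reverse(7, 9)): [3, 1, 0, 5, 2, 9, 7, 6, 8, 4]
After 7 (swap(1, 5)): [3, 9, 0, 5, 2, 1, 7, 6, 8, 4]
After 8 (swap(3, 5)): [3, 9, 0, 1, 2, 5, 7, 6, 8, 4]
After 9 (swap(4, 2)): [3, 9, 2, 1, 0, 5, 7, 6, 8, 4]
After 10 (reverse(6, 7)): [3, 9, 2, 1, 0, 5, 6, 7, 8, 4]
After 11 (rotate_left(3, 6, k=2)): [3, 9, 2, 5, 6, 1, 0, 7, 8, 4]
After 12 (rotate_left(5, 7, k=2)): [3, 9, 2, 5, 6, 7, 1, 0, 8, 4]
After 13 (swap(6, 8)): [3, 9, 2, 5, 6, 7, 8, 0, 1, 4]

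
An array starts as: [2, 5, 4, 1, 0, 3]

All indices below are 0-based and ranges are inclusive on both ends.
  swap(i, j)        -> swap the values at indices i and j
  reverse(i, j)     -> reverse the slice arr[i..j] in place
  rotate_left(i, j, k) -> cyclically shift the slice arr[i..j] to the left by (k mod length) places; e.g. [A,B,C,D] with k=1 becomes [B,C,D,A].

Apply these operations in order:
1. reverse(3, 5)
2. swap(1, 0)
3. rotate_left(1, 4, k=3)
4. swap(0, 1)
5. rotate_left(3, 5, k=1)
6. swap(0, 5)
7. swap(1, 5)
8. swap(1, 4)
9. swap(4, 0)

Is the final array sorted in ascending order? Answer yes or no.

After 1 (reverse(3, 5)): [2, 5, 4, 3, 0, 1]
After 2 (swap(1, 0)): [5, 2, 4, 3, 0, 1]
After 3 (rotate_left(1, 4, k=3)): [5, 0, 2, 4, 3, 1]
After 4 (swap(0, 1)): [0, 5, 2, 4, 3, 1]
After 5 (rotate_left(3, 5, k=1)): [0, 5, 2, 3, 1, 4]
After 6 (swap(0, 5)): [4, 5, 2, 3, 1, 0]
After 7 (swap(1, 5)): [4, 0, 2, 3, 1, 5]
After 8 (swap(1, 4)): [4, 1, 2, 3, 0, 5]
After 9 (swap(4, 0)): [0, 1, 2, 3, 4, 5]

Answer: yes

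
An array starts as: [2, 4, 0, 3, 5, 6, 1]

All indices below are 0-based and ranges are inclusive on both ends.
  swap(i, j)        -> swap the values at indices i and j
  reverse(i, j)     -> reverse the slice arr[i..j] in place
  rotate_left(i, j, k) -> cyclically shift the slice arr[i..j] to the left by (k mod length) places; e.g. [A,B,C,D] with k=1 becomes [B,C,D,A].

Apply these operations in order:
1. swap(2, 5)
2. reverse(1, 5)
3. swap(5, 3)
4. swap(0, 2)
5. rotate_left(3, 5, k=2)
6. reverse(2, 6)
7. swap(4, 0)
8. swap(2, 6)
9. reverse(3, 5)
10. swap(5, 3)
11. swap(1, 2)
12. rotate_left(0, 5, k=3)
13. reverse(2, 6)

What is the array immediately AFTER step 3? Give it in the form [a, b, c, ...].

Answer: [2, 0, 5, 4, 6, 3, 1]

Derivation:
After 1 (swap(2, 5)): [2, 4, 6, 3, 5, 0, 1]
After 2 (reverse(1, 5)): [2, 0, 5, 3, 6, 4, 1]
After 3 (swap(5, 3)): [2, 0, 5, 4, 6, 3, 1]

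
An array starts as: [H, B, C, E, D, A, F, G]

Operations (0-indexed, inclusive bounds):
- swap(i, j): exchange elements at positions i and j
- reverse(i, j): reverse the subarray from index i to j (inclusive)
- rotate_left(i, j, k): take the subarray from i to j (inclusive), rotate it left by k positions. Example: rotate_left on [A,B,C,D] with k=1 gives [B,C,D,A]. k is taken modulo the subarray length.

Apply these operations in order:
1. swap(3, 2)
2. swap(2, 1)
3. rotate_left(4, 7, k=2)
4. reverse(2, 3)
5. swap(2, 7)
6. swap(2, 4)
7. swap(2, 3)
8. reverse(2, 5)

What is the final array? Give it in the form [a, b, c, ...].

After 1 (swap(3, 2)): [H, B, E, C, D, A, F, G]
After 2 (swap(2, 1)): [H, E, B, C, D, A, F, G]
After 3 (rotate_left(4, 7, k=2)): [H, E, B, C, F, G, D, A]
After 4 (reverse(2, 3)): [H, E, C, B, F, G, D, A]
After 5 (swap(2, 7)): [H, E, A, B, F, G, D, C]
After 6 (swap(2, 4)): [H, E, F, B, A, G, D, C]
After 7 (swap(2, 3)): [H, E, B, F, A, G, D, C]
After 8 (reverse(2, 5)): [H, E, G, A, F, B, D, C]

Answer: [H, E, G, A, F, B, D, C]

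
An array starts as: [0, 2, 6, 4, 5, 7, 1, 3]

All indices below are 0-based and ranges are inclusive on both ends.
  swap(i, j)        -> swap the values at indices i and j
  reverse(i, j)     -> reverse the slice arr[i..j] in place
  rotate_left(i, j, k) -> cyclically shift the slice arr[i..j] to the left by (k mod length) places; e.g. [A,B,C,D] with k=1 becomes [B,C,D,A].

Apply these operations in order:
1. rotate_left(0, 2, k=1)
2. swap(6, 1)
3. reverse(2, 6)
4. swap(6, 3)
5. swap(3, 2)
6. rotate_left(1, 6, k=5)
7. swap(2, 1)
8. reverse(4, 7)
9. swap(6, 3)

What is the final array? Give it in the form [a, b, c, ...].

After 1 (rotate_left(0, 2, k=1)): [2, 6, 0, 4, 5, 7, 1, 3]
After 2 (swap(6, 1)): [2, 1, 0, 4, 5, 7, 6, 3]
After 3 (reverse(2, 6)): [2, 1, 6, 7, 5, 4, 0, 3]
After 4 (swap(6, 3)): [2, 1, 6, 0, 5, 4, 7, 3]
After 5 (swap(3, 2)): [2, 1, 0, 6, 5, 4, 7, 3]
After 6 (rotate_left(1, 6, k=5)): [2, 7, 1, 0, 6, 5, 4, 3]
After 7 (swap(2, 1)): [2, 1, 7, 0, 6, 5, 4, 3]
After 8 (reverse(4, 7)): [2, 1, 7, 0, 3, 4, 5, 6]
After 9 (swap(6, 3)): [2, 1, 7, 5, 3, 4, 0, 6]

Answer: [2, 1, 7, 5, 3, 4, 0, 6]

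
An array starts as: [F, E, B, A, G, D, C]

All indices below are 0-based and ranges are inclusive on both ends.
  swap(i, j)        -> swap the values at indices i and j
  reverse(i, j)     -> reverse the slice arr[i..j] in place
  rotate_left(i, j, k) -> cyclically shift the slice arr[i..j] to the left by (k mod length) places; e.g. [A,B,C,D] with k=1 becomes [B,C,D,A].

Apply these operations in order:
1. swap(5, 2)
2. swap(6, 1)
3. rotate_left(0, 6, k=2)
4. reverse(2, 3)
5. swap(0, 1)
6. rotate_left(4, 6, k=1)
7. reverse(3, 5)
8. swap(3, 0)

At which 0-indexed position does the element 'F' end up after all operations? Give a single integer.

After 1 (swap(5, 2)): [F, E, D, A, G, B, C]
After 2 (swap(6, 1)): [F, C, D, A, G, B, E]
After 3 (rotate_left(0, 6, k=2)): [D, A, G, B, E, F, C]
After 4 (reverse(2, 3)): [D, A, B, G, E, F, C]
After 5 (swap(0, 1)): [A, D, B, G, E, F, C]
After 6 (rotate_left(4, 6, k=1)): [A, D, B, G, F, C, E]
After 7 (reverse(3, 5)): [A, D, B, C, F, G, E]
After 8 (swap(3, 0)): [C, D, B, A, F, G, E]

Answer: 4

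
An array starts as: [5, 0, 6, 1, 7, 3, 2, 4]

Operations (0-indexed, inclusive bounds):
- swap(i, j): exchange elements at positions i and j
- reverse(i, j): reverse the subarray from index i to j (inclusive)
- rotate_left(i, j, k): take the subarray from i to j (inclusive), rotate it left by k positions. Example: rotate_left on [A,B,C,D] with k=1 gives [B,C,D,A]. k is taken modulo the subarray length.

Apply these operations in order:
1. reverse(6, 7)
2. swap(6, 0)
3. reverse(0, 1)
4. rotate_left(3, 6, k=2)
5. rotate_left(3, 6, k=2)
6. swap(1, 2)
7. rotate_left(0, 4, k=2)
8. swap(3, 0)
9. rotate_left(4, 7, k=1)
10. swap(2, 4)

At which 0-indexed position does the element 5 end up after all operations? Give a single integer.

After 1 (reverse(6, 7)): [5, 0, 6, 1, 7, 3, 4, 2]
After 2 (swap(6, 0)): [4, 0, 6, 1, 7, 3, 5, 2]
After 3 (reverse(0, 1)): [0, 4, 6, 1, 7, 3, 5, 2]
After 4 (rotate_left(3, 6, k=2)): [0, 4, 6, 3, 5, 1, 7, 2]
After 5 (rotate_left(3, 6, k=2)): [0, 4, 6, 1, 7, 3, 5, 2]
After 6 (swap(1, 2)): [0, 6, 4, 1, 7, 3, 5, 2]
After 7 (rotate_left(0, 4, k=2)): [4, 1, 7, 0, 6, 3, 5, 2]
After 8 (swap(3, 0)): [0, 1, 7, 4, 6, 3, 5, 2]
After 9 (rotate_left(4, 7, k=1)): [0, 1, 7, 4, 3, 5, 2, 6]
After 10 (swap(2, 4)): [0, 1, 3, 4, 7, 5, 2, 6]

Answer: 5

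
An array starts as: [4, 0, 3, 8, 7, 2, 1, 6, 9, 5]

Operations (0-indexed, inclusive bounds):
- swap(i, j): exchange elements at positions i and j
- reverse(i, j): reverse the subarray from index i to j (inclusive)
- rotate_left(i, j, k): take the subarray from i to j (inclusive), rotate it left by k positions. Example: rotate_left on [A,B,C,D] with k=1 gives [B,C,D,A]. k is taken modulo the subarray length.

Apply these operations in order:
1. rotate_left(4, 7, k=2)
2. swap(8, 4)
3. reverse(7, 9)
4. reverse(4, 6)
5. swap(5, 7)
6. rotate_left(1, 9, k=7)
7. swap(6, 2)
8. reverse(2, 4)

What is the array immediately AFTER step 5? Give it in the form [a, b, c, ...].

After 1 (rotate_left(4, 7, k=2)): [4, 0, 3, 8, 1, 6, 7, 2, 9, 5]
After 2 (swap(8, 4)): [4, 0, 3, 8, 9, 6, 7, 2, 1, 5]
After 3 (reverse(7, 9)): [4, 0, 3, 8, 9, 6, 7, 5, 1, 2]
After 4 (reverse(4, 6)): [4, 0, 3, 8, 7, 6, 9, 5, 1, 2]
After 5 (swap(5, 7)): [4, 0, 3, 8, 7, 5, 9, 6, 1, 2]

Answer: [4, 0, 3, 8, 7, 5, 9, 6, 1, 2]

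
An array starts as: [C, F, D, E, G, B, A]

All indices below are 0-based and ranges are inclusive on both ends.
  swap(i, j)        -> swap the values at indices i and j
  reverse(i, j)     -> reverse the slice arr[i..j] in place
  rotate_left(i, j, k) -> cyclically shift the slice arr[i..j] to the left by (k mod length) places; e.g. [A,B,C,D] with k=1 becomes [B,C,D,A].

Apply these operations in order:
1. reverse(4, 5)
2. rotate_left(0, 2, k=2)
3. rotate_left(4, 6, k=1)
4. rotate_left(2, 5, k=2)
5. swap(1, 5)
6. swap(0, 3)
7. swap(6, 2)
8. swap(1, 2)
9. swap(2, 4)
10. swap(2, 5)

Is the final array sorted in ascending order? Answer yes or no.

After 1 (reverse(4, 5)): [C, F, D, E, B, G, A]
After 2 (rotate_left(0, 2, k=2)): [D, C, F, E, B, G, A]
After 3 (rotate_left(4, 6, k=1)): [D, C, F, E, G, A, B]
After 4 (rotate_left(2, 5, k=2)): [D, C, G, A, F, E, B]
After 5 (swap(1, 5)): [D, E, G, A, F, C, B]
After 6 (swap(0, 3)): [A, E, G, D, F, C, B]
After 7 (swap(6, 2)): [A, E, B, D, F, C, G]
After 8 (swap(1, 2)): [A, B, E, D, F, C, G]
After 9 (swap(2, 4)): [A, B, F, D, E, C, G]
After 10 (swap(2, 5)): [A, B, C, D, E, F, G]

Answer: yes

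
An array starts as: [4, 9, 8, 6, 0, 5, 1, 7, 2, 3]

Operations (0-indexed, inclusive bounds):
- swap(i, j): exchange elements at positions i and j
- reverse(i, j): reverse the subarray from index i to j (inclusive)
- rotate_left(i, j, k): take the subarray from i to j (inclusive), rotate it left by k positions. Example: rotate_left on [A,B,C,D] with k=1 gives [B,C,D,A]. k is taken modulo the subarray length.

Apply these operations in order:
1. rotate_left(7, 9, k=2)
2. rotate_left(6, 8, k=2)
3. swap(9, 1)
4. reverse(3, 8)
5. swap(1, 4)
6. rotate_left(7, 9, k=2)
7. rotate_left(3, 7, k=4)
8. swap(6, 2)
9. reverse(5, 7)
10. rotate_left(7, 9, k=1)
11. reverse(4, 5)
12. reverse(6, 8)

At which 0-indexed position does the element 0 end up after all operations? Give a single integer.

Answer: 7

Derivation:
After 1 (rotate_left(7, 9, k=2)): [4, 9, 8, 6, 0, 5, 1, 3, 7, 2]
After 2 (rotate_left(6, 8, k=2)): [4, 9, 8, 6, 0, 5, 7, 1, 3, 2]
After 3 (swap(9, 1)): [4, 2, 8, 6, 0, 5, 7, 1, 3, 9]
After 4 (reverse(3, 8)): [4, 2, 8, 3, 1, 7, 5, 0, 6, 9]
After 5 (swap(1, 4)): [4, 1, 8, 3, 2, 7, 5, 0, 6, 9]
After 6 (rotate_left(7, 9, k=2)): [4, 1, 8, 3, 2, 7, 5, 9, 0, 6]
After 7 (rotate_left(3, 7, k=4)): [4, 1, 8, 9, 3, 2, 7, 5, 0, 6]
After 8 (swap(6, 2)): [4, 1, 7, 9, 3, 2, 8, 5, 0, 6]
After 9 (reverse(5, 7)): [4, 1, 7, 9, 3, 5, 8, 2, 0, 6]
After 10 (rotate_left(7, 9, k=1)): [4, 1, 7, 9, 3, 5, 8, 0, 6, 2]
After 11 (reverse(4, 5)): [4, 1, 7, 9, 5, 3, 8, 0, 6, 2]
After 12 (reverse(6, 8)): [4, 1, 7, 9, 5, 3, 6, 0, 8, 2]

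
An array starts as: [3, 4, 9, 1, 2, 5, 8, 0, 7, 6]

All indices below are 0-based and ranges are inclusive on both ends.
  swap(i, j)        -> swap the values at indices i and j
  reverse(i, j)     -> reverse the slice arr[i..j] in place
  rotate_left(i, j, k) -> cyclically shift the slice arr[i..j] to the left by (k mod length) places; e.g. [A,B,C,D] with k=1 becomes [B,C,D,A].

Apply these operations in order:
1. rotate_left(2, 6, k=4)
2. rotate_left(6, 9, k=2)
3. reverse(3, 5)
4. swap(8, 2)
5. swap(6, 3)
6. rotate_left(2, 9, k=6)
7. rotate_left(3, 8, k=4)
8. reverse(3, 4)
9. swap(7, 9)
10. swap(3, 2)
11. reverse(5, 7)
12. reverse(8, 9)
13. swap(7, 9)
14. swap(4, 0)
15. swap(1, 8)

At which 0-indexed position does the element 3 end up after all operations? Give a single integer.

After 1 (rotate_left(2, 6, k=4)): [3, 4, 8, 9, 1, 2, 5, 0, 7, 6]
After 2 (rotate_left(6, 9, k=2)): [3, 4, 8, 9, 1, 2, 7, 6, 5, 0]
After 3 (reverse(3, 5)): [3, 4, 8, 2, 1, 9, 7, 6, 5, 0]
After 4 (swap(8, 2)): [3, 4, 5, 2, 1, 9, 7, 6, 8, 0]
After 5 (swap(6, 3)): [3, 4, 5, 7, 1, 9, 2, 6, 8, 0]
After 6 (rotate_left(2, 9, k=6)): [3, 4, 8, 0, 5, 7, 1, 9, 2, 6]
After 7 (rotate_left(3, 8, k=4)): [3, 4, 8, 9, 2, 0, 5, 7, 1, 6]
After 8 (reverse(3, 4)): [3, 4, 8, 2, 9, 0, 5, 7, 1, 6]
After 9 (swap(7, 9)): [3, 4, 8, 2, 9, 0, 5, 6, 1, 7]
After 10 (swap(3, 2)): [3, 4, 2, 8, 9, 0, 5, 6, 1, 7]
After 11 (reverse(5, 7)): [3, 4, 2, 8, 9, 6, 5, 0, 1, 7]
After 12 (reverse(8, 9)): [3, 4, 2, 8, 9, 6, 5, 0, 7, 1]
After 13 (swap(7, 9)): [3, 4, 2, 8, 9, 6, 5, 1, 7, 0]
After 14 (swap(4, 0)): [9, 4, 2, 8, 3, 6, 5, 1, 7, 0]
After 15 (swap(1, 8)): [9, 7, 2, 8, 3, 6, 5, 1, 4, 0]

Answer: 4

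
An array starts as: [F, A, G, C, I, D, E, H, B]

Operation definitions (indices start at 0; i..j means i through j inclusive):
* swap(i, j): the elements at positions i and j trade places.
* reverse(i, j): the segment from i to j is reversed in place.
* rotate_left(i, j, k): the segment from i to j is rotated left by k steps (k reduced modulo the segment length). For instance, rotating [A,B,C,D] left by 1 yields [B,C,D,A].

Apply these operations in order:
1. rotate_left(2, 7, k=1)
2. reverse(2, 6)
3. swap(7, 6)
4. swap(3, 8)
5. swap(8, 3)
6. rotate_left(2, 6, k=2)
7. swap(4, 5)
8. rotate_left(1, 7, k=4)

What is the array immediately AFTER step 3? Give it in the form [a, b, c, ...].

Answer: [F, A, H, E, D, I, G, C, B]

Derivation:
After 1 (rotate_left(2, 7, k=1)): [F, A, C, I, D, E, H, G, B]
After 2 (reverse(2, 6)): [F, A, H, E, D, I, C, G, B]
After 3 (swap(7, 6)): [F, A, H, E, D, I, G, C, B]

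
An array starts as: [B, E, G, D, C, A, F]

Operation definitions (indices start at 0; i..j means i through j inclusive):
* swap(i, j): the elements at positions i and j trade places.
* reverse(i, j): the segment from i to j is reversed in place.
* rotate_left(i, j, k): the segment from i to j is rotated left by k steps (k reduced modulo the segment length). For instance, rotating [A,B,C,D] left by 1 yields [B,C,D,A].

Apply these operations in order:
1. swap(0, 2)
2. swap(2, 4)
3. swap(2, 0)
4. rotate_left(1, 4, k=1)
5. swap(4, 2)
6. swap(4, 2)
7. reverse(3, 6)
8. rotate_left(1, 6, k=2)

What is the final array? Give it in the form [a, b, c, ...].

After 1 (swap(0, 2)): [G, E, B, D, C, A, F]
After 2 (swap(2, 4)): [G, E, C, D, B, A, F]
After 3 (swap(2, 0)): [C, E, G, D, B, A, F]
After 4 (rotate_left(1, 4, k=1)): [C, G, D, B, E, A, F]
After 5 (swap(4, 2)): [C, G, E, B, D, A, F]
After 6 (swap(4, 2)): [C, G, D, B, E, A, F]
After 7 (reverse(3, 6)): [C, G, D, F, A, E, B]
After 8 (rotate_left(1, 6, k=2)): [C, F, A, E, B, G, D]

Answer: [C, F, A, E, B, G, D]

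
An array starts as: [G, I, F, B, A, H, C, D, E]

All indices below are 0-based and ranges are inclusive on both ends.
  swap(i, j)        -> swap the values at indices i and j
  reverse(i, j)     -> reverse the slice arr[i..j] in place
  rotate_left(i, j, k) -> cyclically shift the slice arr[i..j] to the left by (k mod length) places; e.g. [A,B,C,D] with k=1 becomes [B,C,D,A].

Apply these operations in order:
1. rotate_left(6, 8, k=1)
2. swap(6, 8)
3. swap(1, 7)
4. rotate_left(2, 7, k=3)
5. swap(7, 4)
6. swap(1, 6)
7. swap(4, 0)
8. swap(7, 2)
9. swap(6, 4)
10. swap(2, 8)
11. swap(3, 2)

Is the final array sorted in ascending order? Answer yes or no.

Answer: yes

Derivation:
After 1 (rotate_left(6, 8, k=1)): [G, I, F, B, A, H, D, E, C]
After 2 (swap(6, 8)): [G, I, F, B, A, H, C, E, D]
After 3 (swap(1, 7)): [G, E, F, B, A, H, C, I, D]
After 4 (rotate_left(2, 7, k=3)): [G, E, H, C, I, F, B, A, D]
After 5 (swap(7, 4)): [G, E, H, C, A, F, B, I, D]
After 6 (swap(1, 6)): [G, B, H, C, A, F, E, I, D]
After 7 (swap(4, 0)): [A, B, H, C, G, F, E, I, D]
After 8 (swap(7, 2)): [A, B, I, C, G, F, E, H, D]
After 9 (swap(6, 4)): [A, B, I, C, E, F, G, H, D]
After 10 (swap(2, 8)): [A, B, D, C, E, F, G, H, I]
After 11 (swap(3, 2)): [A, B, C, D, E, F, G, H, I]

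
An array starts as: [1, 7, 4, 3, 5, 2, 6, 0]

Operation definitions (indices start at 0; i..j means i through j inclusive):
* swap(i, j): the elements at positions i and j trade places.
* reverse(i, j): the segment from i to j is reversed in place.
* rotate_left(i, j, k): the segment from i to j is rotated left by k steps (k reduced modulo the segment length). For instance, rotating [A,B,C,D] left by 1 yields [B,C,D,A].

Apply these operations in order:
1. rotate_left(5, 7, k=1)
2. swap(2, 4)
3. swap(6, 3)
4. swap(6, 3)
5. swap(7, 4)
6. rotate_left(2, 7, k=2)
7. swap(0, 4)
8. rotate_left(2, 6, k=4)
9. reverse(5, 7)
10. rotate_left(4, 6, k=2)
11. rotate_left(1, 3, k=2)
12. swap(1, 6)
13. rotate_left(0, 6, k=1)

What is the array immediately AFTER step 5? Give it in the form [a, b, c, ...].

After 1 (rotate_left(5, 7, k=1)): [1, 7, 4, 3, 5, 6, 0, 2]
After 2 (swap(2, 4)): [1, 7, 5, 3, 4, 6, 0, 2]
After 3 (swap(6, 3)): [1, 7, 5, 0, 4, 6, 3, 2]
After 4 (swap(6, 3)): [1, 7, 5, 3, 4, 6, 0, 2]
After 5 (swap(7, 4)): [1, 7, 5, 3, 2, 6, 0, 4]

Answer: [1, 7, 5, 3, 2, 6, 0, 4]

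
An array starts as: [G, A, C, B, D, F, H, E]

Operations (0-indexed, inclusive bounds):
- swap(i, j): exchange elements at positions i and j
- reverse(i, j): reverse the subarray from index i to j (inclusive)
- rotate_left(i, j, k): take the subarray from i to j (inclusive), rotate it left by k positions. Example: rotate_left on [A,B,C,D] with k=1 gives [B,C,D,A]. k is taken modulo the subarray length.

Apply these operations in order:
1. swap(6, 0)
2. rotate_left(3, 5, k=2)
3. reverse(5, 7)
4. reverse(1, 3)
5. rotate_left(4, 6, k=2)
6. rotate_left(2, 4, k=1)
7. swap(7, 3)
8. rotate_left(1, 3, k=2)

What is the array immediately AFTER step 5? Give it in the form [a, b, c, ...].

Answer: [H, F, C, A, G, B, E, D]

Derivation:
After 1 (swap(6, 0)): [H, A, C, B, D, F, G, E]
After 2 (rotate_left(3, 5, k=2)): [H, A, C, F, B, D, G, E]
After 3 (reverse(5, 7)): [H, A, C, F, B, E, G, D]
After 4 (reverse(1, 3)): [H, F, C, A, B, E, G, D]
After 5 (rotate_left(4, 6, k=2)): [H, F, C, A, G, B, E, D]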